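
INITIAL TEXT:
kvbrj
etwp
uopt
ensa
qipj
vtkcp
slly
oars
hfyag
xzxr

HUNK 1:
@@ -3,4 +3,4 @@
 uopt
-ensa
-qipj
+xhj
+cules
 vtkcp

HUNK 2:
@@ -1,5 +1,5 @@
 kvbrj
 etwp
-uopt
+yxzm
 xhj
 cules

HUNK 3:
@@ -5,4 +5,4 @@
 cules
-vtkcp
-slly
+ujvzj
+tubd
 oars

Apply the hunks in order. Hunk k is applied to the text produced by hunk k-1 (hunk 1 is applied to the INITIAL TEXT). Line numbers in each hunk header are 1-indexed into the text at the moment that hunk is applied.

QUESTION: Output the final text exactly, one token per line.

Answer: kvbrj
etwp
yxzm
xhj
cules
ujvzj
tubd
oars
hfyag
xzxr

Derivation:
Hunk 1: at line 3 remove [ensa,qipj] add [xhj,cules] -> 10 lines: kvbrj etwp uopt xhj cules vtkcp slly oars hfyag xzxr
Hunk 2: at line 1 remove [uopt] add [yxzm] -> 10 lines: kvbrj etwp yxzm xhj cules vtkcp slly oars hfyag xzxr
Hunk 3: at line 5 remove [vtkcp,slly] add [ujvzj,tubd] -> 10 lines: kvbrj etwp yxzm xhj cules ujvzj tubd oars hfyag xzxr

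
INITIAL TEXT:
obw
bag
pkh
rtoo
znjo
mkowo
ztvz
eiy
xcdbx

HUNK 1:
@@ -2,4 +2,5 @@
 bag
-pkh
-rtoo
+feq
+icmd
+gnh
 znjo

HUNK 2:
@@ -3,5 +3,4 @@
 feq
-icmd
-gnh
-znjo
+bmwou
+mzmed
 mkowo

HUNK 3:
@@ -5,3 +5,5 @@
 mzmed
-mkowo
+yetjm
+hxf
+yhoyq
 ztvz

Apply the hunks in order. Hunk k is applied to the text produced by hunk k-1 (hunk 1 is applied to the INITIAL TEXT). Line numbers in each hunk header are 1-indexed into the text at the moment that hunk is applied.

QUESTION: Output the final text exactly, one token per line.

Answer: obw
bag
feq
bmwou
mzmed
yetjm
hxf
yhoyq
ztvz
eiy
xcdbx

Derivation:
Hunk 1: at line 2 remove [pkh,rtoo] add [feq,icmd,gnh] -> 10 lines: obw bag feq icmd gnh znjo mkowo ztvz eiy xcdbx
Hunk 2: at line 3 remove [icmd,gnh,znjo] add [bmwou,mzmed] -> 9 lines: obw bag feq bmwou mzmed mkowo ztvz eiy xcdbx
Hunk 3: at line 5 remove [mkowo] add [yetjm,hxf,yhoyq] -> 11 lines: obw bag feq bmwou mzmed yetjm hxf yhoyq ztvz eiy xcdbx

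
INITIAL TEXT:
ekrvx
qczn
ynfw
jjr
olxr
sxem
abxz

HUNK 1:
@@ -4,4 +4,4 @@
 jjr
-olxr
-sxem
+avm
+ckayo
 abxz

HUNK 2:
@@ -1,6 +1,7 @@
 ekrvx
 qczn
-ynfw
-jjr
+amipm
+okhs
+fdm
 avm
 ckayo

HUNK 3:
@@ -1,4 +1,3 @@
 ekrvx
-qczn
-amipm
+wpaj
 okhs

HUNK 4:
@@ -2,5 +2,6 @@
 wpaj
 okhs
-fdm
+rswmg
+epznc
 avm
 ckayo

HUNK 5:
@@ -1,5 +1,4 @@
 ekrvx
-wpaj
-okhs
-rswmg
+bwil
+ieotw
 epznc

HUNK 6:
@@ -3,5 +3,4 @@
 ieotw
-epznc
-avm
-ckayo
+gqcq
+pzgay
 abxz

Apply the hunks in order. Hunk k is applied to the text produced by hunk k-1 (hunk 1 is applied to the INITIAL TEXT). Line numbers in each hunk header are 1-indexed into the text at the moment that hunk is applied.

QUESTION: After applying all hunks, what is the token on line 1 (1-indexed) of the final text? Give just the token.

Hunk 1: at line 4 remove [olxr,sxem] add [avm,ckayo] -> 7 lines: ekrvx qczn ynfw jjr avm ckayo abxz
Hunk 2: at line 1 remove [ynfw,jjr] add [amipm,okhs,fdm] -> 8 lines: ekrvx qczn amipm okhs fdm avm ckayo abxz
Hunk 3: at line 1 remove [qczn,amipm] add [wpaj] -> 7 lines: ekrvx wpaj okhs fdm avm ckayo abxz
Hunk 4: at line 2 remove [fdm] add [rswmg,epznc] -> 8 lines: ekrvx wpaj okhs rswmg epznc avm ckayo abxz
Hunk 5: at line 1 remove [wpaj,okhs,rswmg] add [bwil,ieotw] -> 7 lines: ekrvx bwil ieotw epznc avm ckayo abxz
Hunk 6: at line 3 remove [epznc,avm,ckayo] add [gqcq,pzgay] -> 6 lines: ekrvx bwil ieotw gqcq pzgay abxz
Final line 1: ekrvx

Answer: ekrvx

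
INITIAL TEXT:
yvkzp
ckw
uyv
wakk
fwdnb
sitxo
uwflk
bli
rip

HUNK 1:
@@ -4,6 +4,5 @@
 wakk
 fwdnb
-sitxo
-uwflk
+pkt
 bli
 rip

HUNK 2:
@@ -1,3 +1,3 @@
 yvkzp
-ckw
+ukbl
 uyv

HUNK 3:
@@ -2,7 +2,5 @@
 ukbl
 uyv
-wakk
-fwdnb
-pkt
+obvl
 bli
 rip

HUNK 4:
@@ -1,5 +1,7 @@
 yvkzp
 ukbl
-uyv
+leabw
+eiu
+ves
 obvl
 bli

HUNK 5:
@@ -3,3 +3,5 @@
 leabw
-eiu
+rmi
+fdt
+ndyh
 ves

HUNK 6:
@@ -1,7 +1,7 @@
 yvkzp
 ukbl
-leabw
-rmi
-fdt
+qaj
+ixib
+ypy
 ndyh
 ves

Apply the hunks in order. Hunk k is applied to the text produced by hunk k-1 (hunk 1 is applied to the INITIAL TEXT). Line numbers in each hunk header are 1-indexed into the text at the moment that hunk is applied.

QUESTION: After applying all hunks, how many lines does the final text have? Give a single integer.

Hunk 1: at line 4 remove [sitxo,uwflk] add [pkt] -> 8 lines: yvkzp ckw uyv wakk fwdnb pkt bli rip
Hunk 2: at line 1 remove [ckw] add [ukbl] -> 8 lines: yvkzp ukbl uyv wakk fwdnb pkt bli rip
Hunk 3: at line 2 remove [wakk,fwdnb,pkt] add [obvl] -> 6 lines: yvkzp ukbl uyv obvl bli rip
Hunk 4: at line 1 remove [uyv] add [leabw,eiu,ves] -> 8 lines: yvkzp ukbl leabw eiu ves obvl bli rip
Hunk 5: at line 3 remove [eiu] add [rmi,fdt,ndyh] -> 10 lines: yvkzp ukbl leabw rmi fdt ndyh ves obvl bli rip
Hunk 6: at line 1 remove [leabw,rmi,fdt] add [qaj,ixib,ypy] -> 10 lines: yvkzp ukbl qaj ixib ypy ndyh ves obvl bli rip
Final line count: 10

Answer: 10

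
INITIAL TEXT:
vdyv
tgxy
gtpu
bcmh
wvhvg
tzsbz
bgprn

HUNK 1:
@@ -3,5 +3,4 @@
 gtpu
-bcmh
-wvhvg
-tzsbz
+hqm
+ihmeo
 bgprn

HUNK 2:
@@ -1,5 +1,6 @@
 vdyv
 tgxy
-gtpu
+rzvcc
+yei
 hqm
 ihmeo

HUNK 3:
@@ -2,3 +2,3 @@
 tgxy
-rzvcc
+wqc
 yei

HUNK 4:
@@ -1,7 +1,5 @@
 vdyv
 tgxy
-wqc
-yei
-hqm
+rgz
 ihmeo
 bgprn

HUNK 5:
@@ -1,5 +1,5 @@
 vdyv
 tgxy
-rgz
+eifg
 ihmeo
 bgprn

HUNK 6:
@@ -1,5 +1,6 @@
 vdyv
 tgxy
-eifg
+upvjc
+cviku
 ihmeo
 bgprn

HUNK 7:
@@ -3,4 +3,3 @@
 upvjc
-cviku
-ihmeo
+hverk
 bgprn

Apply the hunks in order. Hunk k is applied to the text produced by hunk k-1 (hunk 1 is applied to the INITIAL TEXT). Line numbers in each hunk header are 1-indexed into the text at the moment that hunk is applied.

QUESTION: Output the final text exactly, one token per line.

Answer: vdyv
tgxy
upvjc
hverk
bgprn

Derivation:
Hunk 1: at line 3 remove [bcmh,wvhvg,tzsbz] add [hqm,ihmeo] -> 6 lines: vdyv tgxy gtpu hqm ihmeo bgprn
Hunk 2: at line 1 remove [gtpu] add [rzvcc,yei] -> 7 lines: vdyv tgxy rzvcc yei hqm ihmeo bgprn
Hunk 3: at line 2 remove [rzvcc] add [wqc] -> 7 lines: vdyv tgxy wqc yei hqm ihmeo bgprn
Hunk 4: at line 1 remove [wqc,yei,hqm] add [rgz] -> 5 lines: vdyv tgxy rgz ihmeo bgprn
Hunk 5: at line 1 remove [rgz] add [eifg] -> 5 lines: vdyv tgxy eifg ihmeo bgprn
Hunk 6: at line 1 remove [eifg] add [upvjc,cviku] -> 6 lines: vdyv tgxy upvjc cviku ihmeo bgprn
Hunk 7: at line 3 remove [cviku,ihmeo] add [hverk] -> 5 lines: vdyv tgxy upvjc hverk bgprn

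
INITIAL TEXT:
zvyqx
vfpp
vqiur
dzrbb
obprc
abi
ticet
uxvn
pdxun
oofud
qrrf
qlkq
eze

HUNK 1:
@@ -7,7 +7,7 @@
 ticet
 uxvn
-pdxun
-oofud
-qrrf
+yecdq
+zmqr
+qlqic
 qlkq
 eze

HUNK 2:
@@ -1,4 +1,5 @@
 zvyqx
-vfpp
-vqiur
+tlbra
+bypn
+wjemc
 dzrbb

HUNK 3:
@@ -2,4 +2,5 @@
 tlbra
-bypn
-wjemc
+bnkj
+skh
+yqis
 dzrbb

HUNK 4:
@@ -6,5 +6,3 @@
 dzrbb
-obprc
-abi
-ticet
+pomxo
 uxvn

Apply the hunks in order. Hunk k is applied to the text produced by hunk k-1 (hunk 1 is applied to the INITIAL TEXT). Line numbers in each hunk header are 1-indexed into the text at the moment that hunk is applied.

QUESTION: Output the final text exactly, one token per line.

Answer: zvyqx
tlbra
bnkj
skh
yqis
dzrbb
pomxo
uxvn
yecdq
zmqr
qlqic
qlkq
eze

Derivation:
Hunk 1: at line 7 remove [pdxun,oofud,qrrf] add [yecdq,zmqr,qlqic] -> 13 lines: zvyqx vfpp vqiur dzrbb obprc abi ticet uxvn yecdq zmqr qlqic qlkq eze
Hunk 2: at line 1 remove [vfpp,vqiur] add [tlbra,bypn,wjemc] -> 14 lines: zvyqx tlbra bypn wjemc dzrbb obprc abi ticet uxvn yecdq zmqr qlqic qlkq eze
Hunk 3: at line 2 remove [bypn,wjemc] add [bnkj,skh,yqis] -> 15 lines: zvyqx tlbra bnkj skh yqis dzrbb obprc abi ticet uxvn yecdq zmqr qlqic qlkq eze
Hunk 4: at line 6 remove [obprc,abi,ticet] add [pomxo] -> 13 lines: zvyqx tlbra bnkj skh yqis dzrbb pomxo uxvn yecdq zmqr qlqic qlkq eze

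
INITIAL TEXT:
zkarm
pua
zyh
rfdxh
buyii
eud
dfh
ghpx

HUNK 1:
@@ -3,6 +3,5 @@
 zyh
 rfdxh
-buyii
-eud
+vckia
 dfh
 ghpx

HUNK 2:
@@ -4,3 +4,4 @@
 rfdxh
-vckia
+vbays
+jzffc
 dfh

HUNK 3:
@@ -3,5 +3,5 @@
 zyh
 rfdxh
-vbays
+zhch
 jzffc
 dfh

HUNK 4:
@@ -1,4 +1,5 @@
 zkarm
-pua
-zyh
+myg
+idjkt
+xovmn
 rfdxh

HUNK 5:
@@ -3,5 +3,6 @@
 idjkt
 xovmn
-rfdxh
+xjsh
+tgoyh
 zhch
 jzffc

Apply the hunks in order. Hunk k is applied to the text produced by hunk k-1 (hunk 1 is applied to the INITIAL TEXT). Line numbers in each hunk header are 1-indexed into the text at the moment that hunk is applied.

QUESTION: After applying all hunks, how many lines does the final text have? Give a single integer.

Answer: 10

Derivation:
Hunk 1: at line 3 remove [buyii,eud] add [vckia] -> 7 lines: zkarm pua zyh rfdxh vckia dfh ghpx
Hunk 2: at line 4 remove [vckia] add [vbays,jzffc] -> 8 lines: zkarm pua zyh rfdxh vbays jzffc dfh ghpx
Hunk 3: at line 3 remove [vbays] add [zhch] -> 8 lines: zkarm pua zyh rfdxh zhch jzffc dfh ghpx
Hunk 4: at line 1 remove [pua,zyh] add [myg,idjkt,xovmn] -> 9 lines: zkarm myg idjkt xovmn rfdxh zhch jzffc dfh ghpx
Hunk 5: at line 3 remove [rfdxh] add [xjsh,tgoyh] -> 10 lines: zkarm myg idjkt xovmn xjsh tgoyh zhch jzffc dfh ghpx
Final line count: 10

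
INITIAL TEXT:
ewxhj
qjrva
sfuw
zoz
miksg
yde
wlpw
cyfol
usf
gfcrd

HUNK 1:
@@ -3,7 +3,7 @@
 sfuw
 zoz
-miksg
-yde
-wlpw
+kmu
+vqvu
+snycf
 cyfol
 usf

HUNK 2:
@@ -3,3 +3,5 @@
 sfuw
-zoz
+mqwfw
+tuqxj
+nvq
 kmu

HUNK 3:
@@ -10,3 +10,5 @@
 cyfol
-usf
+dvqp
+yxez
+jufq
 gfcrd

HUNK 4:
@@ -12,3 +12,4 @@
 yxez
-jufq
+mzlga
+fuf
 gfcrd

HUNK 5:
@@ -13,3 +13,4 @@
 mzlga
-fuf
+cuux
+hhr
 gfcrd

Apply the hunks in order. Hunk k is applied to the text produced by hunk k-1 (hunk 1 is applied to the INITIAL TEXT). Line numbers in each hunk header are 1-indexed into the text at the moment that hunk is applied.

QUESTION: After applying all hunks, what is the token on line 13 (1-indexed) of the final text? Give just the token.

Hunk 1: at line 3 remove [miksg,yde,wlpw] add [kmu,vqvu,snycf] -> 10 lines: ewxhj qjrva sfuw zoz kmu vqvu snycf cyfol usf gfcrd
Hunk 2: at line 3 remove [zoz] add [mqwfw,tuqxj,nvq] -> 12 lines: ewxhj qjrva sfuw mqwfw tuqxj nvq kmu vqvu snycf cyfol usf gfcrd
Hunk 3: at line 10 remove [usf] add [dvqp,yxez,jufq] -> 14 lines: ewxhj qjrva sfuw mqwfw tuqxj nvq kmu vqvu snycf cyfol dvqp yxez jufq gfcrd
Hunk 4: at line 12 remove [jufq] add [mzlga,fuf] -> 15 lines: ewxhj qjrva sfuw mqwfw tuqxj nvq kmu vqvu snycf cyfol dvqp yxez mzlga fuf gfcrd
Hunk 5: at line 13 remove [fuf] add [cuux,hhr] -> 16 lines: ewxhj qjrva sfuw mqwfw tuqxj nvq kmu vqvu snycf cyfol dvqp yxez mzlga cuux hhr gfcrd
Final line 13: mzlga

Answer: mzlga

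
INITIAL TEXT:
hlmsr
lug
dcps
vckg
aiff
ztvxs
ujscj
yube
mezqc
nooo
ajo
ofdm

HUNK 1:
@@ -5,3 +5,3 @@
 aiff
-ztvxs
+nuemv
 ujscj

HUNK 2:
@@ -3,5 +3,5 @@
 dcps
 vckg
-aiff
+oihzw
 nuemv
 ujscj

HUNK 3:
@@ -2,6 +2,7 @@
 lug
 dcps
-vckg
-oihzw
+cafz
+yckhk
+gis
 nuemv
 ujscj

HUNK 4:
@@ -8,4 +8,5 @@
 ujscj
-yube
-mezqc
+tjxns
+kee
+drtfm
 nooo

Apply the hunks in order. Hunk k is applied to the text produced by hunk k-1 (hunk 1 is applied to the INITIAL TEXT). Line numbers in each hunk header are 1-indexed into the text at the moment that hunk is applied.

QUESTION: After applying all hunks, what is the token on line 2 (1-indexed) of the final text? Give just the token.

Answer: lug

Derivation:
Hunk 1: at line 5 remove [ztvxs] add [nuemv] -> 12 lines: hlmsr lug dcps vckg aiff nuemv ujscj yube mezqc nooo ajo ofdm
Hunk 2: at line 3 remove [aiff] add [oihzw] -> 12 lines: hlmsr lug dcps vckg oihzw nuemv ujscj yube mezqc nooo ajo ofdm
Hunk 3: at line 2 remove [vckg,oihzw] add [cafz,yckhk,gis] -> 13 lines: hlmsr lug dcps cafz yckhk gis nuemv ujscj yube mezqc nooo ajo ofdm
Hunk 4: at line 8 remove [yube,mezqc] add [tjxns,kee,drtfm] -> 14 lines: hlmsr lug dcps cafz yckhk gis nuemv ujscj tjxns kee drtfm nooo ajo ofdm
Final line 2: lug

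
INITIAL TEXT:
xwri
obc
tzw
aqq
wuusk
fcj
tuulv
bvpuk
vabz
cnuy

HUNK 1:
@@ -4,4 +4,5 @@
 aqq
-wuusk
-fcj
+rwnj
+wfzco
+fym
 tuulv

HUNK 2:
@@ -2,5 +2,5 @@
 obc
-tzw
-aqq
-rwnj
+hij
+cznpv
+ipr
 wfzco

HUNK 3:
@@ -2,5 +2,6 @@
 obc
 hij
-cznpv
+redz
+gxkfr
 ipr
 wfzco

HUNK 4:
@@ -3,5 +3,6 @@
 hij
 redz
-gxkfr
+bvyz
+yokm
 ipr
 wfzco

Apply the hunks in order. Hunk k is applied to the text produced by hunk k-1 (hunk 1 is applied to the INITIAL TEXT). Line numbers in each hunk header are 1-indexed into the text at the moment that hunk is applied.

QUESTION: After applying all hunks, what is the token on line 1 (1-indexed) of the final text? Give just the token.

Answer: xwri

Derivation:
Hunk 1: at line 4 remove [wuusk,fcj] add [rwnj,wfzco,fym] -> 11 lines: xwri obc tzw aqq rwnj wfzco fym tuulv bvpuk vabz cnuy
Hunk 2: at line 2 remove [tzw,aqq,rwnj] add [hij,cznpv,ipr] -> 11 lines: xwri obc hij cznpv ipr wfzco fym tuulv bvpuk vabz cnuy
Hunk 3: at line 2 remove [cznpv] add [redz,gxkfr] -> 12 lines: xwri obc hij redz gxkfr ipr wfzco fym tuulv bvpuk vabz cnuy
Hunk 4: at line 3 remove [gxkfr] add [bvyz,yokm] -> 13 lines: xwri obc hij redz bvyz yokm ipr wfzco fym tuulv bvpuk vabz cnuy
Final line 1: xwri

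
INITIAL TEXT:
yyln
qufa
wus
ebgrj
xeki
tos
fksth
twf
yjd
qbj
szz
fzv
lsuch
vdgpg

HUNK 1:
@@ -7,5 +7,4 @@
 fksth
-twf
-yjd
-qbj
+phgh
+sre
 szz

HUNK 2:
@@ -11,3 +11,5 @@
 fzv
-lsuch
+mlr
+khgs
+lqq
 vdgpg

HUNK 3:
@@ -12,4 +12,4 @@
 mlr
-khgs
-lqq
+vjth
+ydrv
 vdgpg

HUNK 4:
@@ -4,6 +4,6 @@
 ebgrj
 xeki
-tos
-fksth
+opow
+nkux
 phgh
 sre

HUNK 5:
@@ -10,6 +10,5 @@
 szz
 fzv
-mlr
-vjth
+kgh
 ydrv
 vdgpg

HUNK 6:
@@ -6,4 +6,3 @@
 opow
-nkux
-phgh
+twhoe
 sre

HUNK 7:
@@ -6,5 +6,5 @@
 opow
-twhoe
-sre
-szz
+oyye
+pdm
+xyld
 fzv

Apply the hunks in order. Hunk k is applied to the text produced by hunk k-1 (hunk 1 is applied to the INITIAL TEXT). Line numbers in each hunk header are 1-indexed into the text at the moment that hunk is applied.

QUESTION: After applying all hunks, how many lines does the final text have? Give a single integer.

Hunk 1: at line 7 remove [twf,yjd,qbj] add [phgh,sre] -> 13 lines: yyln qufa wus ebgrj xeki tos fksth phgh sre szz fzv lsuch vdgpg
Hunk 2: at line 11 remove [lsuch] add [mlr,khgs,lqq] -> 15 lines: yyln qufa wus ebgrj xeki tos fksth phgh sre szz fzv mlr khgs lqq vdgpg
Hunk 3: at line 12 remove [khgs,lqq] add [vjth,ydrv] -> 15 lines: yyln qufa wus ebgrj xeki tos fksth phgh sre szz fzv mlr vjth ydrv vdgpg
Hunk 4: at line 4 remove [tos,fksth] add [opow,nkux] -> 15 lines: yyln qufa wus ebgrj xeki opow nkux phgh sre szz fzv mlr vjth ydrv vdgpg
Hunk 5: at line 10 remove [mlr,vjth] add [kgh] -> 14 lines: yyln qufa wus ebgrj xeki opow nkux phgh sre szz fzv kgh ydrv vdgpg
Hunk 6: at line 6 remove [nkux,phgh] add [twhoe] -> 13 lines: yyln qufa wus ebgrj xeki opow twhoe sre szz fzv kgh ydrv vdgpg
Hunk 7: at line 6 remove [twhoe,sre,szz] add [oyye,pdm,xyld] -> 13 lines: yyln qufa wus ebgrj xeki opow oyye pdm xyld fzv kgh ydrv vdgpg
Final line count: 13

Answer: 13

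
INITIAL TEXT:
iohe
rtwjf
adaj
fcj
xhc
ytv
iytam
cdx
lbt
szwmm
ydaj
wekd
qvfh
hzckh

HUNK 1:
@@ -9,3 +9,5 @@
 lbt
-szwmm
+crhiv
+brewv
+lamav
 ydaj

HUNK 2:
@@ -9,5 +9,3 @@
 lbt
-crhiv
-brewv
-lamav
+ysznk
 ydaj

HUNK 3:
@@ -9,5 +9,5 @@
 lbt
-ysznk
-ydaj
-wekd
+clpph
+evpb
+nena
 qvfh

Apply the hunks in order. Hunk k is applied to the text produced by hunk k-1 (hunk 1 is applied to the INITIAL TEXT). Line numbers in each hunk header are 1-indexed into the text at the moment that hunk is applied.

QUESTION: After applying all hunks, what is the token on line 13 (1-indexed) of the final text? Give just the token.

Hunk 1: at line 9 remove [szwmm] add [crhiv,brewv,lamav] -> 16 lines: iohe rtwjf adaj fcj xhc ytv iytam cdx lbt crhiv brewv lamav ydaj wekd qvfh hzckh
Hunk 2: at line 9 remove [crhiv,brewv,lamav] add [ysznk] -> 14 lines: iohe rtwjf adaj fcj xhc ytv iytam cdx lbt ysznk ydaj wekd qvfh hzckh
Hunk 3: at line 9 remove [ysznk,ydaj,wekd] add [clpph,evpb,nena] -> 14 lines: iohe rtwjf adaj fcj xhc ytv iytam cdx lbt clpph evpb nena qvfh hzckh
Final line 13: qvfh

Answer: qvfh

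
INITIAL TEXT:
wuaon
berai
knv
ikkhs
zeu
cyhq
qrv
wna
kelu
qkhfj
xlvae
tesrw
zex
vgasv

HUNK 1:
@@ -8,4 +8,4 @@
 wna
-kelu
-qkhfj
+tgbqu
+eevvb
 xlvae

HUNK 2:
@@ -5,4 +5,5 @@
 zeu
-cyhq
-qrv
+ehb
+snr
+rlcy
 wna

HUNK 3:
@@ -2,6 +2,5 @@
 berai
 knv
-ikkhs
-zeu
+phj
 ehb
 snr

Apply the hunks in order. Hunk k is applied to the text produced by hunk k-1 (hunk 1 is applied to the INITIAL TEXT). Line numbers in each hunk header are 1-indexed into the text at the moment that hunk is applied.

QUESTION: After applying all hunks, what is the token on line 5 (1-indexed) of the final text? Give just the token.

Answer: ehb

Derivation:
Hunk 1: at line 8 remove [kelu,qkhfj] add [tgbqu,eevvb] -> 14 lines: wuaon berai knv ikkhs zeu cyhq qrv wna tgbqu eevvb xlvae tesrw zex vgasv
Hunk 2: at line 5 remove [cyhq,qrv] add [ehb,snr,rlcy] -> 15 lines: wuaon berai knv ikkhs zeu ehb snr rlcy wna tgbqu eevvb xlvae tesrw zex vgasv
Hunk 3: at line 2 remove [ikkhs,zeu] add [phj] -> 14 lines: wuaon berai knv phj ehb snr rlcy wna tgbqu eevvb xlvae tesrw zex vgasv
Final line 5: ehb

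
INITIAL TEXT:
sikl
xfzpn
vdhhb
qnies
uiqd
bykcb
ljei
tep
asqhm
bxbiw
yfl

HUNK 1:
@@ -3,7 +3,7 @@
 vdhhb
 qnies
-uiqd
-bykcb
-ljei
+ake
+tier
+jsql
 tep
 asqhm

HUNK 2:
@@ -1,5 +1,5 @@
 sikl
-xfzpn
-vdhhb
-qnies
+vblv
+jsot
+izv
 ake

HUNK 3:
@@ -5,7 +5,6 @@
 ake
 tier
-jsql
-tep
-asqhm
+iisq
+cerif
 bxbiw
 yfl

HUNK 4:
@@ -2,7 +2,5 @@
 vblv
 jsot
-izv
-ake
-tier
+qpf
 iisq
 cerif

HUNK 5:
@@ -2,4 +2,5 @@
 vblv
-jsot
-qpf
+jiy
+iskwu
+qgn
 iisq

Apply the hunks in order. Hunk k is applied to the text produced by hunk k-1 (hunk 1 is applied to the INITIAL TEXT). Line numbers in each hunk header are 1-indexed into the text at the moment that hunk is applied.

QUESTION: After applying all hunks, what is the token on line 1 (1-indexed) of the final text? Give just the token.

Answer: sikl

Derivation:
Hunk 1: at line 3 remove [uiqd,bykcb,ljei] add [ake,tier,jsql] -> 11 lines: sikl xfzpn vdhhb qnies ake tier jsql tep asqhm bxbiw yfl
Hunk 2: at line 1 remove [xfzpn,vdhhb,qnies] add [vblv,jsot,izv] -> 11 lines: sikl vblv jsot izv ake tier jsql tep asqhm bxbiw yfl
Hunk 3: at line 5 remove [jsql,tep,asqhm] add [iisq,cerif] -> 10 lines: sikl vblv jsot izv ake tier iisq cerif bxbiw yfl
Hunk 4: at line 2 remove [izv,ake,tier] add [qpf] -> 8 lines: sikl vblv jsot qpf iisq cerif bxbiw yfl
Hunk 5: at line 2 remove [jsot,qpf] add [jiy,iskwu,qgn] -> 9 lines: sikl vblv jiy iskwu qgn iisq cerif bxbiw yfl
Final line 1: sikl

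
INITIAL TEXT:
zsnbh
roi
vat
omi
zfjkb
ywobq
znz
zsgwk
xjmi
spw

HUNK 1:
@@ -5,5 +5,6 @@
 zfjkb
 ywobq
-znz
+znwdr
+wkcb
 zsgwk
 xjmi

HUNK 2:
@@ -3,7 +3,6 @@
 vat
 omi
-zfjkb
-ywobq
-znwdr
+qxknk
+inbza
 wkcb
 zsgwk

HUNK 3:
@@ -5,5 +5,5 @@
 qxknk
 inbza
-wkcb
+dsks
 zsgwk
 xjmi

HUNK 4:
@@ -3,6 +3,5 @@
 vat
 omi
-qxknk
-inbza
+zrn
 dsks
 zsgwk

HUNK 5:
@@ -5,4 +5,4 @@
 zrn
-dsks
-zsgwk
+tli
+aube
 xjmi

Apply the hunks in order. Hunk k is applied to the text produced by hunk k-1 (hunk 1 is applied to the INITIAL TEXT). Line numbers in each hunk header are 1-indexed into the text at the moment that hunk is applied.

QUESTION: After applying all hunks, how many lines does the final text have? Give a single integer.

Hunk 1: at line 5 remove [znz] add [znwdr,wkcb] -> 11 lines: zsnbh roi vat omi zfjkb ywobq znwdr wkcb zsgwk xjmi spw
Hunk 2: at line 3 remove [zfjkb,ywobq,znwdr] add [qxknk,inbza] -> 10 lines: zsnbh roi vat omi qxknk inbza wkcb zsgwk xjmi spw
Hunk 3: at line 5 remove [wkcb] add [dsks] -> 10 lines: zsnbh roi vat omi qxknk inbza dsks zsgwk xjmi spw
Hunk 4: at line 3 remove [qxknk,inbza] add [zrn] -> 9 lines: zsnbh roi vat omi zrn dsks zsgwk xjmi spw
Hunk 5: at line 5 remove [dsks,zsgwk] add [tli,aube] -> 9 lines: zsnbh roi vat omi zrn tli aube xjmi spw
Final line count: 9

Answer: 9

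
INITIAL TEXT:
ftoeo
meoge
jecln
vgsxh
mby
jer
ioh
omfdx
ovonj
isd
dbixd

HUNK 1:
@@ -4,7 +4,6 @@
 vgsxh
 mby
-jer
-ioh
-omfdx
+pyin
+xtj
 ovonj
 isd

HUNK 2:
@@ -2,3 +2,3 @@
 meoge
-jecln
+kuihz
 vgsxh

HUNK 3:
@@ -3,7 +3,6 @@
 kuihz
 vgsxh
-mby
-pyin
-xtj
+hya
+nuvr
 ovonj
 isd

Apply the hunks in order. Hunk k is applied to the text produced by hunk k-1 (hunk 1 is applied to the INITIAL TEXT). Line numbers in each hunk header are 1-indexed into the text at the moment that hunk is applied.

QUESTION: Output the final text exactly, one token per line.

Answer: ftoeo
meoge
kuihz
vgsxh
hya
nuvr
ovonj
isd
dbixd

Derivation:
Hunk 1: at line 4 remove [jer,ioh,omfdx] add [pyin,xtj] -> 10 lines: ftoeo meoge jecln vgsxh mby pyin xtj ovonj isd dbixd
Hunk 2: at line 2 remove [jecln] add [kuihz] -> 10 lines: ftoeo meoge kuihz vgsxh mby pyin xtj ovonj isd dbixd
Hunk 3: at line 3 remove [mby,pyin,xtj] add [hya,nuvr] -> 9 lines: ftoeo meoge kuihz vgsxh hya nuvr ovonj isd dbixd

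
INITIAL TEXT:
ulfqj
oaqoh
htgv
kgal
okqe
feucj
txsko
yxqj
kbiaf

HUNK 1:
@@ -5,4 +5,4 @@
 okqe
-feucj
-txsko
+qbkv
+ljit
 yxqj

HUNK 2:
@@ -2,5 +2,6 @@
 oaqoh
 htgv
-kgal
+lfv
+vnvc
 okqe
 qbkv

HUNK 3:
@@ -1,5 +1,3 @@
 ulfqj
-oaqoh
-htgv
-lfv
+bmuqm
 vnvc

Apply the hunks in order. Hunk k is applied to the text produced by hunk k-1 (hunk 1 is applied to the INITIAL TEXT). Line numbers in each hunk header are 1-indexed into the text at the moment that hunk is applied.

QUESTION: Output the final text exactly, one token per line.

Hunk 1: at line 5 remove [feucj,txsko] add [qbkv,ljit] -> 9 lines: ulfqj oaqoh htgv kgal okqe qbkv ljit yxqj kbiaf
Hunk 2: at line 2 remove [kgal] add [lfv,vnvc] -> 10 lines: ulfqj oaqoh htgv lfv vnvc okqe qbkv ljit yxqj kbiaf
Hunk 3: at line 1 remove [oaqoh,htgv,lfv] add [bmuqm] -> 8 lines: ulfqj bmuqm vnvc okqe qbkv ljit yxqj kbiaf

Answer: ulfqj
bmuqm
vnvc
okqe
qbkv
ljit
yxqj
kbiaf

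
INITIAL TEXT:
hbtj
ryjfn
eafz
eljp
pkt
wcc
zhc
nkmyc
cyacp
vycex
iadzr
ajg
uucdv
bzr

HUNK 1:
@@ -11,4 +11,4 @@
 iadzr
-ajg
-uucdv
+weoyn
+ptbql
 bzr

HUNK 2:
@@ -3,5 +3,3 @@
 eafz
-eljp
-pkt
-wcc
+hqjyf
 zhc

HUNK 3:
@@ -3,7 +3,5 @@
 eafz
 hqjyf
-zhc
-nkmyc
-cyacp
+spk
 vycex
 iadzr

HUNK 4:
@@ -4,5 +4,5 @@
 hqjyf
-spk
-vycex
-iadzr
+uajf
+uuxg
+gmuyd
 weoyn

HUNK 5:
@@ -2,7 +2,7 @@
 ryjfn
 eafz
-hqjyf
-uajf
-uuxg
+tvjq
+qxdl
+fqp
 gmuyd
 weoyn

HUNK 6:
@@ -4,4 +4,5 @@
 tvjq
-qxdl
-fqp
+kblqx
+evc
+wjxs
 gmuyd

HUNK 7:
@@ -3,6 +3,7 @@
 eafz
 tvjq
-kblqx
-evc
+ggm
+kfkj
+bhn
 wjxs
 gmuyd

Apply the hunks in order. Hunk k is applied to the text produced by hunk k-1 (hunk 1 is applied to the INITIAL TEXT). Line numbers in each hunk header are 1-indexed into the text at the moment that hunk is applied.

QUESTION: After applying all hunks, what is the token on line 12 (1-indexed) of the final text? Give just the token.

Answer: bzr

Derivation:
Hunk 1: at line 11 remove [ajg,uucdv] add [weoyn,ptbql] -> 14 lines: hbtj ryjfn eafz eljp pkt wcc zhc nkmyc cyacp vycex iadzr weoyn ptbql bzr
Hunk 2: at line 3 remove [eljp,pkt,wcc] add [hqjyf] -> 12 lines: hbtj ryjfn eafz hqjyf zhc nkmyc cyacp vycex iadzr weoyn ptbql bzr
Hunk 3: at line 3 remove [zhc,nkmyc,cyacp] add [spk] -> 10 lines: hbtj ryjfn eafz hqjyf spk vycex iadzr weoyn ptbql bzr
Hunk 4: at line 4 remove [spk,vycex,iadzr] add [uajf,uuxg,gmuyd] -> 10 lines: hbtj ryjfn eafz hqjyf uajf uuxg gmuyd weoyn ptbql bzr
Hunk 5: at line 2 remove [hqjyf,uajf,uuxg] add [tvjq,qxdl,fqp] -> 10 lines: hbtj ryjfn eafz tvjq qxdl fqp gmuyd weoyn ptbql bzr
Hunk 6: at line 4 remove [qxdl,fqp] add [kblqx,evc,wjxs] -> 11 lines: hbtj ryjfn eafz tvjq kblqx evc wjxs gmuyd weoyn ptbql bzr
Hunk 7: at line 3 remove [kblqx,evc] add [ggm,kfkj,bhn] -> 12 lines: hbtj ryjfn eafz tvjq ggm kfkj bhn wjxs gmuyd weoyn ptbql bzr
Final line 12: bzr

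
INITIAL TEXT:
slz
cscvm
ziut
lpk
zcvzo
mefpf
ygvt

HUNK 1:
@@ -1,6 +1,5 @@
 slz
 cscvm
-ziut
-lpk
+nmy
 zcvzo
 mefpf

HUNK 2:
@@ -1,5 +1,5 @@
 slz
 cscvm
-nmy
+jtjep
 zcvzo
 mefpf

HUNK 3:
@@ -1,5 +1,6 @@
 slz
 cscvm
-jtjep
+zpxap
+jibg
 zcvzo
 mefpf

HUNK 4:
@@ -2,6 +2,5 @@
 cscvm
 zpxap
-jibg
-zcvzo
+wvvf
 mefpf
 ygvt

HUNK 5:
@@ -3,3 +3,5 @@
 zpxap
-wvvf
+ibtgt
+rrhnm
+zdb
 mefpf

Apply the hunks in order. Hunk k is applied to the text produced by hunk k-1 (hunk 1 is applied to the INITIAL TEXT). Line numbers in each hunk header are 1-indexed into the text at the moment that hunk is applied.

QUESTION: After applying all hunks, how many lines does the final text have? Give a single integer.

Hunk 1: at line 1 remove [ziut,lpk] add [nmy] -> 6 lines: slz cscvm nmy zcvzo mefpf ygvt
Hunk 2: at line 1 remove [nmy] add [jtjep] -> 6 lines: slz cscvm jtjep zcvzo mefpf ygvt
Hunk 3: at line 1 remove [jtjep] add [zpxap,jibg] -> 7 lines: slz cscvm zpxap jibg zcvzo mefpf ygvt
Hunk 4: at line 2 remove [jibg,zcvzo] add [wvvf] -> 6 lines: slz cscvm zpxap wvvf mefpf ygvt
Hunk 5: at line 3 remove [wvvf] add [ibtgt,rrhnm,zdb] -> 8 lines: slz cscvm zpxap ibtgt rrhnm zdb mefpf ygvt
Final line count: 8

Answer: 8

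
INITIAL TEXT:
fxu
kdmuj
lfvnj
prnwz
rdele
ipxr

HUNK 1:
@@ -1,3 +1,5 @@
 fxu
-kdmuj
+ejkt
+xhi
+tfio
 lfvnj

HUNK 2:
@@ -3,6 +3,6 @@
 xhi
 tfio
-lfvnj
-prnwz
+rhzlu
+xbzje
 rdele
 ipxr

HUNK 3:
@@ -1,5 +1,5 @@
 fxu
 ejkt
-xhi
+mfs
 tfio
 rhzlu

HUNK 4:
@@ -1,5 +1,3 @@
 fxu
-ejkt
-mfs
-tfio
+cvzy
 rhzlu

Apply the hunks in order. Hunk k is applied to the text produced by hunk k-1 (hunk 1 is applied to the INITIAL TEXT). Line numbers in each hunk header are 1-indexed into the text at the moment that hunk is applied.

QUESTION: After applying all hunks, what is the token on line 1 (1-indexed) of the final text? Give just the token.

Hunk 1: at line 1 remove [kdmuj] add [ejkt,xhi,tfio] -> 8 lines: fxu ejkt xhi tfio lfvnj prnwz rdele ipxr
Hunk 2: at line 3 remove [lfvnj,prnwz] add [rhzlu,xbzje] -> 8 lines: fxu ejkt xhi tfio rhzlu xbzje rdele ipxr
Hunk 3: at line 1 remove [xhi] add [mfs] -> 8 lines: fxu ejkt mfs tfio rhzlu xbzje rdele ipxr
Hunk 4: at line 1 remove [ejkt,mfs,tfio] add [cvzy] -> 6 lines: fxu cvzy rhzlu xbzje rdele ipxr
Final line 1: fxu

Answer: fxu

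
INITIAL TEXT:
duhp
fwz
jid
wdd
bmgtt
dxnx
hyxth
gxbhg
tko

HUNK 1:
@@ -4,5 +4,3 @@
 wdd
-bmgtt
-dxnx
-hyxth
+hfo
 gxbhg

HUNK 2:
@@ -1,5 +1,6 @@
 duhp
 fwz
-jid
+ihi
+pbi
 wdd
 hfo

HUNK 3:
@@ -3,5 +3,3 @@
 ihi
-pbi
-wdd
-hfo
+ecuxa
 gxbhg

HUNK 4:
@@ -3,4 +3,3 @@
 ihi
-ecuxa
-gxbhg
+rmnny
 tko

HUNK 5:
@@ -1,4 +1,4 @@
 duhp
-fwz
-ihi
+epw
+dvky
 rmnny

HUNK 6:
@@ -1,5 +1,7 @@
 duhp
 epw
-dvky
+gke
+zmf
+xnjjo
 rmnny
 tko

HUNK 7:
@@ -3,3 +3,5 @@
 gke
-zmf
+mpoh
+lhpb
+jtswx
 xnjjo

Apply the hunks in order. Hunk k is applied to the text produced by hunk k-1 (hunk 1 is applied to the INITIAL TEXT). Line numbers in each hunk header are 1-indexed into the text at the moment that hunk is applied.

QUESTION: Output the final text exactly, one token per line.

Answer: duhp
epw
gke
mpoh
lhpb
jtswx
xnjjo
rmnny
tko

Derivation:
Hunk 1: at line 4 remove [bmgtt,dxnx,hyxth] add [hfo] -> 7 lines: duhp fwz jid wdd hfo gxbhg tko
Hunk 2: at line 1 remove [jid] add [ihi,pbi] -> 8 lines: duhp fwz ihi pbi wdd hfo gxbhg tko
Hunk 3: at line 3 remove [pbi,wdd,hfo] add [ecuxa] -> 6 lines: duhp fwz ihi ecuxa gxbhg tko
Hunk 4: at line 3 remove [ecuxa,gxbhg] add [rmnny] -> 5 lines: duhp fwz ihi rmnny tko
Hunk 5: at line 1 remove [fwz,ihi] add [epw,dvky] -> 5 lines: duhp epw dvky rmnny tko
Hunk 6: at line 1 remove [dvky] add [gke,zmf,xnjjo] -> 7 lines: duhp epw gke zmf xnjjo rmnny tko
Hunk 7: at line 3 remove [zmf] add [mpoh,lhpb,jtswx] -> 9 lines: duhp epw gke mpoh lhpb jtswx xnjjo rmnny tko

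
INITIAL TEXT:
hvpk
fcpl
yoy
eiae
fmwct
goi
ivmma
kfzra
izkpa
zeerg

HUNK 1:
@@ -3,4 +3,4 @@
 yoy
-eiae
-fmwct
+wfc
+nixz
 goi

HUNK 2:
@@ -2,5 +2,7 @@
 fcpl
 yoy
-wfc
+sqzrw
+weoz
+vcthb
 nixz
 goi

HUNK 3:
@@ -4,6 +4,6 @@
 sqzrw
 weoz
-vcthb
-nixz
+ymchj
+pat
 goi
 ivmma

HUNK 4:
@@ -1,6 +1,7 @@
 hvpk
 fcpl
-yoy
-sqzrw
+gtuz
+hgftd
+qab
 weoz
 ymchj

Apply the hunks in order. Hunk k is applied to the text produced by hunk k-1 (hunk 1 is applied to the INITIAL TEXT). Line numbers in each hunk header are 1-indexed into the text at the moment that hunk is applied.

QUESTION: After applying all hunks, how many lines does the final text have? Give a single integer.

Answer: 13

Derivation:
Hunk 1: at line 3 remove [eiae,fmwct] add [wfc,nixz] -> 10 lines: hvpk fcpl yoy wfc nixz goi ivmma kfzra izkpa zeerg
Hunk 2: at line 2 remove [wfc] add [sqzrw,weoz,vcthb] -> 12 lines: hvpk fcpl yoy sqzrw weoz vcthb nixz goi ivmma kfzra izkpa zeerg
Hunk 3: at line 4 remove [vcthb,nixz] add [ymchj,pat] -> 12 lines: hvpk fcpl yoy sqzrw weoz ymchj pat goi ivmma kfzra izkpa zeerg
Hunk 4: at line 1 remove [yoy,sqzrw] add [gtuz,hgftd,qab] -> 13 lines: hvpk fcpl gtuz hgftd qab weoz ymchj pat goi ivmma kfzra izkpa zeerg
Final line count: 13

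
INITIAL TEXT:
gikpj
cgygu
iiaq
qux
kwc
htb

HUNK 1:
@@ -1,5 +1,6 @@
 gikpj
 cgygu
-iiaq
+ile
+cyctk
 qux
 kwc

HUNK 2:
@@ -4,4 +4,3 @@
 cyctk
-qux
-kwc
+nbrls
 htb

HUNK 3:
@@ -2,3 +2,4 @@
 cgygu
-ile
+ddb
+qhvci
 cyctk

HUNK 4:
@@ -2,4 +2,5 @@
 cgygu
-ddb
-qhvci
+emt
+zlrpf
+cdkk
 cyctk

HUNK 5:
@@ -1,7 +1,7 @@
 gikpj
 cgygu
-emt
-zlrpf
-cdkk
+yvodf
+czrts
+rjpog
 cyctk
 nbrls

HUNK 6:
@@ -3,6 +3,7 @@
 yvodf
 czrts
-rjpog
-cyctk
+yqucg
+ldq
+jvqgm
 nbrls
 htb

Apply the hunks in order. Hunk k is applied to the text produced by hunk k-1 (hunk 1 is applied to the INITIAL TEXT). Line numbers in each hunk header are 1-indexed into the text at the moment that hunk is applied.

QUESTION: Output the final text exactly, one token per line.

Answer: gikpj
cgygu
yvodf
czrts
yqucg
ldq
jvqgm
nbrls
htb

Derivation:
Hunk 1: at line 1 remove [iiaq] add [ile,cyctk] -> 7 lines: gikpj cgygu ile cyctk qux kwc htb
Hunk 2: at line 4 remove [qux,kwc] add [nbrls] -> 6 lines: gikpj cgygu ile cyctk nbrls htb
Hunk 3: at line 2 remove [ile] add [ddb,qhvci] -> 7 lines: gikpj cgygu ddb qhvci cyctk nbrls htb
Hunk 4: at line 2 remove [ddb,qhvci] add [emt,zlrpf,cdkk] -> 8 lines: gikpj cgygu emt zlrpf cdkk cyctk nbrls htb
Hunk 5: at line 1 remove [emt,zlrpf,cdkk] add [yvodf,czrts,rjpog] -> 8 lines: gikpj cgygu yvodf czrts rjpog cyctk nbrls htb
Hunk 6: at line 3 remove [rjpog,cyctk] add [yqucg,ldq,jvqgm] -> 9 lines: gikpj cgygu yvodf czrts yqucg ldq jvqgm nbrls htb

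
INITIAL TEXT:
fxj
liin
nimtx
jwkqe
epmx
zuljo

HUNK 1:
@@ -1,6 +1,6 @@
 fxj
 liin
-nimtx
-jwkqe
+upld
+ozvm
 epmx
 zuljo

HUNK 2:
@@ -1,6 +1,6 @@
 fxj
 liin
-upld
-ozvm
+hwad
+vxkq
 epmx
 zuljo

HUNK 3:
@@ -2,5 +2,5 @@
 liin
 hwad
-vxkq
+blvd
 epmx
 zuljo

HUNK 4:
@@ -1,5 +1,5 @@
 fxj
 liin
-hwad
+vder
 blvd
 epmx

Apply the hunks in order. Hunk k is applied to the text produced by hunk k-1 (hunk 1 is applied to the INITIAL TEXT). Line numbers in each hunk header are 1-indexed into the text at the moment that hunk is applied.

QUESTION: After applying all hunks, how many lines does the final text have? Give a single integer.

Answer: 6

Derivation:
Hunk 1: at line 1 remove [nimtx,jwkqe] add [upld,ozvm] -> 6 lines: fxj liin upld ozvm epmx zuljo
Hunk 2: at line 1 remove [upld,ozvm] add [hwad,vxkq] -> 6 lines: fxj liin hwad vxkq epmx zuljo
Hunk 3: at line 2 remove [vxkq] add [blvd] -> 6 lines: fxj liin hwad blvd epmx zuljo
Hunk 4: at line 1 remove [hwad] add [vder] -> 6 lines: fxj liin vder blvd epmx zuljo
Final line count: 6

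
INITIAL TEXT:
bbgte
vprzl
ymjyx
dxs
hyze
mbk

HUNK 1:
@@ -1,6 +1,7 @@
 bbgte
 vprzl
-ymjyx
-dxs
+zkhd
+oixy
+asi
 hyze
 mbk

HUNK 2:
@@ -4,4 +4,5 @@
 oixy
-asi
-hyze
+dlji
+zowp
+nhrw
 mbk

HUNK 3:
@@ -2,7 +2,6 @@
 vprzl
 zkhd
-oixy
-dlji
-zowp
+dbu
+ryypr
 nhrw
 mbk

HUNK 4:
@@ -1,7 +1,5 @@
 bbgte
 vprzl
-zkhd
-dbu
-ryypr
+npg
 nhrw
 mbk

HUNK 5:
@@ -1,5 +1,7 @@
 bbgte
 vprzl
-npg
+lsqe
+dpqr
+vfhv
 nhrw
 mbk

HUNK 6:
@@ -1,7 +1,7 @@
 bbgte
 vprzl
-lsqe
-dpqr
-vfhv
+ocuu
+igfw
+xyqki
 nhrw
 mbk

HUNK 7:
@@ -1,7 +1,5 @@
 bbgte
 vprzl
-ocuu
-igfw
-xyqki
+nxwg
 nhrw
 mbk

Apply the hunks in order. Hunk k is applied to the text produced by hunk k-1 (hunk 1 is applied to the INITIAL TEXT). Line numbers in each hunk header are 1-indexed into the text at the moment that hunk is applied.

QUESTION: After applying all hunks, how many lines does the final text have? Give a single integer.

Answer: 5

Derivation:
Hunk 1: at line 1 remove [ymjyx,dxs] add [zkhd,oixy,asi] -> 7 lines: bbgte vprzl zkhd oixy asi hyze mbk
Hunk 2: at line 4 remove [asi,hyze] add [dlji,zowp,nhrw] -> 8 lines: bbgte vprzl zkhd oixy dlji zowp nhrw mbk
Hunk 3: at line 2 remove [oixy,dlji,zowp] add [dbu,ryypr] -> 7 lines: bbgte vprzl zkhd dbu ryypr nhrw mbk
Hunk 4: at line 1 remove [zkhd,dbu,ryypr] add [npg] -> 5 lines: bbgte vprzl npg nhrw mbk
Hunk 5: at line 1 remove [npg] add [lsqe,dpqr,vfhv] -> 7 lines: bbgte vprzl lsqe dpqr vfhv nhrw mbk
Hunk 6: at line 1 remove [lsqe,dpqr,vfhv] add [ocuu,igfw,xyqki] -> 7 lines: bbgte vprzl ocuu igfw xyqki nhrw mbk
Hunk 7: at line 1 remove [ocuu,igfw,xyqki] add [nxwg] -> 5 lines: bbgte vprzl nxwg nhrw mbk
Final line count: 5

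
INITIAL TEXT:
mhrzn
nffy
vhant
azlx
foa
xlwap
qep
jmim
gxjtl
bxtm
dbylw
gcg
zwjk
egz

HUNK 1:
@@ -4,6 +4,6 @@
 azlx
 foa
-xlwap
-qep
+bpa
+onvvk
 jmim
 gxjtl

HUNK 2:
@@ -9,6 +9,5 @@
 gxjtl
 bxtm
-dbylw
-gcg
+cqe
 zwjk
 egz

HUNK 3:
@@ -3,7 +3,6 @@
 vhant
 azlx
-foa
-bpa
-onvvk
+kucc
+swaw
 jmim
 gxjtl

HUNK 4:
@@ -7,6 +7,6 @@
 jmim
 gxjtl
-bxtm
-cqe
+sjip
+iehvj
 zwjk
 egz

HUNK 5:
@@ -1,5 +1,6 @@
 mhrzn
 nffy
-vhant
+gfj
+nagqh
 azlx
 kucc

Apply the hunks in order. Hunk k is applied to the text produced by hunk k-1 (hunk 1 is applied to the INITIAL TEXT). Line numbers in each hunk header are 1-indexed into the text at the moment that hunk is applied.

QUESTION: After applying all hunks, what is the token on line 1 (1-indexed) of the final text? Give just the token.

Hunk 1: at line 4 remove [xlwap,qep] add [bpa,onvvk] -> 14 lines: mhrzn nffy vhant azlx foa bpa onvvk jmim gxjtl bxtm dbylw gcg zwjk egz
Hunk 2: at line 9 remove [dbylw,gcg] add [cqe] -> 13 lines: mhrzn nffy vhant azlx foa bpa onvvk jmim gxjtl bxtm cqe zwjk egz
Hunk 3: at line 3 remove [foa,bpa,onvvk] add [kucc,swaw] -> 12 lines: mhrzn nffy vhant azlx kucc swaw jmim gxjtl bxtm cqe zwjk egz
Hunk 4: at line 7 remove [bxtm,cqe] add [sjip,iehvj] -> 12 lines: mhrzn nffy vhant azlx kucc swaw jmim gxjtl sjip iehvj zwjk egz
Hunk 5: at line 1 remove [vhant] add [gfj,nagqh] -> 13 lines: mhrzn nffy gfj nagqh azlx kucc swaw jmim gxjtl sjip iehvj zwjk egz
Final line 1: mhrzn

Answer: mhrzn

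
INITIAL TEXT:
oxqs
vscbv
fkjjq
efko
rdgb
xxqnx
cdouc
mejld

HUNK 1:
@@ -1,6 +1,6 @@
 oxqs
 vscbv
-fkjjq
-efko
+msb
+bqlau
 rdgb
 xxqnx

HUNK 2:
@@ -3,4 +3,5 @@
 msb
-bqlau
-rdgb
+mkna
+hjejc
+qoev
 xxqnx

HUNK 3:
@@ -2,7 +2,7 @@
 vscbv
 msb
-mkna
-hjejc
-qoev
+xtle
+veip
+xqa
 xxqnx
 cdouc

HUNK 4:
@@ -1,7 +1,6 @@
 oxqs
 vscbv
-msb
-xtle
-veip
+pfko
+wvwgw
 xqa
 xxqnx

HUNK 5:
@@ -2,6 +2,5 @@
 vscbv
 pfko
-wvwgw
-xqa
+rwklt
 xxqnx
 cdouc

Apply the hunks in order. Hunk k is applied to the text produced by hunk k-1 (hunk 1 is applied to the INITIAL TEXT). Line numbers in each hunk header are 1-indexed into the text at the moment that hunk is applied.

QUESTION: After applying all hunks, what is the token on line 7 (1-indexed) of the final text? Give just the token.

Answer: mejld

Derivation:
Hunk 1: at line 1 remove [fkjjq,efko] add [msb,bqlau] -> 8 lines: oxqs vscbv msb bqlau rdgb xxqnx cdouc mejld
Hunk 2: at line 3 remove [bqlau,rdgb] add [mkna,hjejc,qoev] -> 9 lines: oxqs vscbv msb mkna hjejc qoev xxqnx cdouc mejld
Hunk 3: at line 2 remove [mkna,hjejc,qoev] add [xtle,veip,xqa] -> 9 lines: oxqs vscbv msb xtle veip xqa xxqnx cdouc mejld
Hunk 4: at line 1 remove [msb,xtle,veip] add [pfko,wvwgw] -> 8 lines: oxqs vscbv pfko wvwgw xqa xxqnx cdouc mejld
Hunk 5: at line 2 remove [wvwgw,xqa] add [rwklt] -> 7 lines: oxqs vscbv pfko rwklt xxqnx cdouc mejld
Final line 7: mejld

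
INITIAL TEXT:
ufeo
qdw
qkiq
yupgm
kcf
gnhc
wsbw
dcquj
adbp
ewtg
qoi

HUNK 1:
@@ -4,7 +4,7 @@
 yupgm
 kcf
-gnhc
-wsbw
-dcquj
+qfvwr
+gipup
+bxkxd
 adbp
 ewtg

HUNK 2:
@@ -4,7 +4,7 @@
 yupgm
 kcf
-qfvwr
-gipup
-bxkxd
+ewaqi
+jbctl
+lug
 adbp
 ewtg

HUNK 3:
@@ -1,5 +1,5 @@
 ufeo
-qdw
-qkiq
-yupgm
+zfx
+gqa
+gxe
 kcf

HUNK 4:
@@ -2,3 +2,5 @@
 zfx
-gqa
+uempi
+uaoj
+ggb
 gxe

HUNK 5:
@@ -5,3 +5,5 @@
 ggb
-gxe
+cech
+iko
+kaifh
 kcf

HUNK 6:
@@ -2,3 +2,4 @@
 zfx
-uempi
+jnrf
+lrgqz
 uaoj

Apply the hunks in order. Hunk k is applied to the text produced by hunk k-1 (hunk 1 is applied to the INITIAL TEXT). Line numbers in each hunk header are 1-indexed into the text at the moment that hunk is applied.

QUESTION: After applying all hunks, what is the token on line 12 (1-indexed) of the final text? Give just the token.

Answer: jbctl

Derivation:
Hunk 1: at line 4 remove [gnhc,wsbw,dcquj] add [qfvwr,gipup,bxkxd] -> 11 lines: ufeo qdw qkiq yupgm kcf qfvwr gipup bxkxd adbp ewtg qoi
Hunk 2: at line 4 remove [qfvwr,gipup,bxkxd] add [ewaqi,jbctl,lug] -> 11 lines: ufeo qdw qkiq yupgm kcf ewaqi jbctl lug adbp ewtg qoi
Hunk 3: at line 1 remove [qdw,qkiq,yupgm] add [zfx,gqa,gxe] -> 11 lines: ufeo zfx gqa gxe kcf ewaqi jbctl lug adbp ewtg qoi
Hunk 4: at line 2 remove [gqa] add [uempi,uaoj,ggb] -> 13 lines: ufeo zfx uempi uaoj ggb gxe kcf ewaqi jbctl lug adbp ewtg qoi
Hunk 5: at line 5 remove [gxe] add [cech,iko,kaifh] -> 15 lines: ufeo zfx uempi uaoj ggb cech iko kaifh kcf ewaqi jbctl lug adbp ewtg qoi
Hunk 6: at line 2 remove [uempi] add [jnrf,lrgqz] -> 16 lines: ufeo zfx jnrf lrgqz uaoj ggb cech iko kaifh kcf ewaqi jbctl lug adbp ewtg qoi
Final line 12: jbctl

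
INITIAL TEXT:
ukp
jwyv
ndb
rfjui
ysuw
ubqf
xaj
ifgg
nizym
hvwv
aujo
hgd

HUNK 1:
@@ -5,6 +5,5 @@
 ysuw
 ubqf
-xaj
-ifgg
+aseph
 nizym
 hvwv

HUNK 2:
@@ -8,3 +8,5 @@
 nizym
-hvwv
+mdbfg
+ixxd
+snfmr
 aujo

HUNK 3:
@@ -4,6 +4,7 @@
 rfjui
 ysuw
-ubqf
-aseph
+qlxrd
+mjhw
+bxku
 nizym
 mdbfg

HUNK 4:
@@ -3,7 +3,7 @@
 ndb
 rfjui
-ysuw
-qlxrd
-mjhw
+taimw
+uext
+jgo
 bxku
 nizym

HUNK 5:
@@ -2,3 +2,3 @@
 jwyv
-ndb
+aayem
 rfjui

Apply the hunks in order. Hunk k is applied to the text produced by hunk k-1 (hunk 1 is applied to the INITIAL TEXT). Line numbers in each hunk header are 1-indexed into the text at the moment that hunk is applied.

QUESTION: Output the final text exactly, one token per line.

Answer: ukp
jwyv
aayem
rfjui
taimw
uext
jgo
bxku
nizym
mdbfg
ixxd
snfmr
aujo
hgd

Derivation:
Hunk 1: at line 5 remove [xaj,ifgg] add [aseph] -> 11 lines: ukp jwyv ndb rfjui ysuw ubqf aseph nizym hvwv aujo hgd
Hunk 2: at line 8 remove [hvwv] add [mdbfg,ixxd,snfmr] -> 13 lines: ukp jwyv ndb rfjui ysuw ubqf aseph nizym mdbfg ixxd snfmr aujo hgd
Hunk 3: at line 4 remove [ubqf,aseph] add [qlxrd,mjhw,bxku] -> 14 lines: ukp jwyv ndb rfjui ysuw qlxrd mjhw bxku nizym mdbfg ixxd snfmr aujo hgd
Hunk 4: at line 3 remove [ysuw,qlxrd,mjhw] add [taimw,uext,jgo] -> 14 lines: ukp jwyv ndb rfjui taimw uext jgo bxku nizym mdbfg ixxd snfmr aujo hgd
Hunk 5: at line 2 remove [ndb] add [aayem] -> 14 lines: ukp jwyv aayem rfjui taimw uext jgo bxku nizym mdbfg ixxd snfmr aujo hgd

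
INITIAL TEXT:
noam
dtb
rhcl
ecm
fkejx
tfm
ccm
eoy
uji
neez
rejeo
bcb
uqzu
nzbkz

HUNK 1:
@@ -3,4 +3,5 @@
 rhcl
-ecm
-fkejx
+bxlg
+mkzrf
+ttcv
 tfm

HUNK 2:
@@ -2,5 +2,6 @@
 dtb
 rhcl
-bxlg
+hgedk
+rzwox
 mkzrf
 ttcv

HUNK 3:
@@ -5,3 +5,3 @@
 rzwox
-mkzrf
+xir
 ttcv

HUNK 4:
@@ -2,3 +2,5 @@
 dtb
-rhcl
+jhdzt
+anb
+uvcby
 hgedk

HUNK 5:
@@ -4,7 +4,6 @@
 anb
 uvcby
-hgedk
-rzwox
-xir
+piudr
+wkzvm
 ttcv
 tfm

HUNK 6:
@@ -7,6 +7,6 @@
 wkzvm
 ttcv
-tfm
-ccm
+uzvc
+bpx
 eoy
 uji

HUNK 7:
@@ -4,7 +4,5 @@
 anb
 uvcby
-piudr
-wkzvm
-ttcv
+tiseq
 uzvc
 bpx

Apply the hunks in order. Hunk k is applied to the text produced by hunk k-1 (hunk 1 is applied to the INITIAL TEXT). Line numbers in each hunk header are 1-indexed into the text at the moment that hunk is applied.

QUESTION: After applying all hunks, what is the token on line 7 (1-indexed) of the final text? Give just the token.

Hunk 1: at line 3 remove [ecm,fkejx] add [bxlg,mkzrf,ttcv] -> 15 lines: noam dtb rhcl bxlg mkzrf ttcv tfm ccm eoy uji neez rejeo bcb uqzu nzbkz
Hunk 2: at line 2 remove [bxlg] add [hgedk,rzwox] -> 16 lines: noam dtb rhcl hgedk rzwox mkzrf ttcv tfm ccm eoy uji neez rejeo bcb uqzu nzbkz
Hunk 3: at line 5 remove [mkzrf] add [xir] -> 16 lines: noam dtb rhcl hgedk rzwox xir ttcv tfm ccm eoy uji neez rejeo bcb uqzu nzbkz
Hunk 4: at line 2 remove [rhcl] add [jhdzt,anb,uvcby] -> 18 lines: noam dtb jhdzt anb uvcby hgedk rzwox xir ttcv tfm ccm eoy uji neez rejeo bcb uqzu nzbkz
Hunk 5: at line 4 remove [hgedk,rzwox,xir] add [piudr,wkzvm] -> 17 lines: noam dtb jhdzt anb uvcby piudr wkzvm ttcv tfm ccm eoy uji neez rejeo bcb uqzu nzbkz
Hunk 6: at line 7 remove [tfm,ccm] add [uzvc,bpx] -> 17 lines: noam dtb jhdzt anb uvcby piudr wkzvm ttcv uzvc bpx eoy uji neez rejeo bcb uqzu nzbkz
Hunk 7: at line 4 remove [piudr,wkzvm,ttcv] add [tiseq] -> 15 lines: noam dtb jhdzt anb uvcby tiseq uzvc bpx eoy uji neez rejeo bcb uqzu nzbkz
Final line 7: uzvc

Answer: uzvc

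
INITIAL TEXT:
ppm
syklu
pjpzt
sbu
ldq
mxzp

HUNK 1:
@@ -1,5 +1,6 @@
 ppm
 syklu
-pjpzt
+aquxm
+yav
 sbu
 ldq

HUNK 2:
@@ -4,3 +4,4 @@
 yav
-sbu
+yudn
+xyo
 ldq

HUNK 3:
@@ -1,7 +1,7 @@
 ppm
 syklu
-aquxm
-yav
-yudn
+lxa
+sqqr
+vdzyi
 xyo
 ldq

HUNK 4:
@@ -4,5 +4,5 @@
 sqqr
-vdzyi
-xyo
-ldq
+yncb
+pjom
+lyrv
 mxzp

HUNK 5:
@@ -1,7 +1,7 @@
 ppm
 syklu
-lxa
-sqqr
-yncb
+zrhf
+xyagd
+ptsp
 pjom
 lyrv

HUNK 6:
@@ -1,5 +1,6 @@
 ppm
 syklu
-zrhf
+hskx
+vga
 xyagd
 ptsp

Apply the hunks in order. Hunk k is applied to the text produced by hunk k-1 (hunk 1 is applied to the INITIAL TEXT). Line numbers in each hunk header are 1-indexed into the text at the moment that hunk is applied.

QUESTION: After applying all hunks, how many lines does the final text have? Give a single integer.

Hunk 1: at line 1 remove [pjpzt] add [aquxm,yav] -> 7 lines: ppm syklu aquxm yav sbu ldq mxzp
Hunk 2: at line 4 remove [sbu] add [yudn,xyo] -> 8 lines: ppm syklu aquxm yav yudn xyo ldq mxzp
Hunk 3: at line 1 remove [aquxm,yav,yudn] add [lxa,sqqr,vdzyi] -> 8 lines: ppm syklu lxa sqqr vdzyi xyo ldq mxzp
Hunk 4: at line 4 remove [vdzyi,xyo,ldq] add [yncb,pjom,lyrv] -> 8 lines: ppm syklu lxa sqqr yncb pjom lyrv mxzp
Hunk 5: at line 1 remove [lxa,sqqr,yncb] add [zrhf,xyagd,ptsp] -> 8 lines: ppm syklu zrhf xyagd ptsp pjom lyrv mxzp
Hunk 6: at line 1 remove [zrhf] add [hskx,vga] -> 9 lines: ppm syklu hskx vga xyagd ptsp pjom lyrv mxzp
Final line count: 9

Answer: 9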